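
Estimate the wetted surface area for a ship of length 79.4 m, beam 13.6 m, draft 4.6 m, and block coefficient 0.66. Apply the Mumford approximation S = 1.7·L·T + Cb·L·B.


Formula: S = 1.7*L*T + V/T with V = Cb*L*B*T, i.e. S = L * (1.7*T + Cb*B)
Step 1 — 1.7*T = 1.7 * 4.6 = 7.82 m
Step 2 — Cb*B = 0.66 * 13.6 = 8.976 m
Step 3 — 1.7*T + Cb*B = 7.82 + 8.976 = 16.796 m
Step 4 — S = 79.4 * 16.796 ≈ 1333.6 m^2 (5 s.f.)

1333.6 m^2


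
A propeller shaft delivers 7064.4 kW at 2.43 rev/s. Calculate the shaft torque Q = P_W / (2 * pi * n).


Formula: Q = P_W / (2 * pi * n)
Step 1 — P_W = 7064.4 kW * 1000 = 7064400.0 W
Step 2 — 2 * pi * n = 2 * pi * 2.43 = 15.26814
Step 3 — Q = 7064400.0 / 15.26814 ≈ 462690 N·m (5 s.f.)

462690 N·m


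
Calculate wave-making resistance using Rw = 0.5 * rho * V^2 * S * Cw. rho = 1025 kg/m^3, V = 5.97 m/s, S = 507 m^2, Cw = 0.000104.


Formula: Rw = 0.5 * rho * V^2 * S * Cw
Step 1 — V^2 = 5.97^2 = 35.6409
Step 2 — 0.5 * rho * V^2 = 0.5 * 1025 * 35.6409 = 18265.96125
Step 3 — Rw = 18265.96125 * 507 * 0.000104 ≈ 963.13 N (5 s.f.)

963.13 N


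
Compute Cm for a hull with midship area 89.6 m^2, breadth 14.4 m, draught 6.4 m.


Formula: Cm = Am / (B * T)
Step 1 — B * T = 14.4 * 6.4 = 92.16 m^2
Step 2 — Cm = 89.6 / 92.16 ≈ 0.97222 (5 s.f.)

0.97222


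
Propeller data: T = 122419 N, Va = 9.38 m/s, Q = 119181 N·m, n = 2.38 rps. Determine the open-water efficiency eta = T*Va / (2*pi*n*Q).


Formula: eta = T * Va / (2 * pi * n * Q)
Step 1 — numerator = T * Va = 122419 * 9.38 = 1148290.22
Step 2 — 2 * pi * n = 2 * pi * 2.38 = 14.953981
Step 3 — denominator = 14.953981 * 119181 = 1782230.41
Step 4 — eta = 1148290.22 / 1782230.41 ≈ 0.64430 (5 s.f.)

0.64430


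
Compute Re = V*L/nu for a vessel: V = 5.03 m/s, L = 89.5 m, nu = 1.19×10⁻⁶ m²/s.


Formula: Re = V * L / nu
Step 1 — V * L = 5.03 * 89.5 = 450.185 m^2/s
Step 2 — Re = 450.185 / 1.19e-6 = 3.78e+08

3.78e+08


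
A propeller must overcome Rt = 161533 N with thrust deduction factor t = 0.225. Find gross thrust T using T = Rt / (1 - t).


Formula: T = Rt / (1 - t)
Step 1 — (1 - t) = 1 - 0.225 = 0.775
Step 2 — T = 161533 / 0.775 ≈ 208430 N (5 s.f.)

208430 N


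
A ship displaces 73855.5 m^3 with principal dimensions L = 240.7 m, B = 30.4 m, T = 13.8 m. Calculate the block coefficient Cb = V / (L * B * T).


Formula: Cb = V / (L * B * T)
Step 1 — L * B * T = 240.7 * 30.4 * 13.8 = 100978.464 m^3
Step 2 — Cb = 73855.5 / 100978.464 ≈ 0.73140 (5 s.f.)

0.73140


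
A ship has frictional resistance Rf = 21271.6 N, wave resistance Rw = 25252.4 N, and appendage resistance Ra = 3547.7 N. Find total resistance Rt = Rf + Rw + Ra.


Formula: Rt = Rf + Rw + Ra
Substituting: Rt = 21271.6 + 25252.4 + 3547.7
Result: Rt = 50071.7 N

50071.7 N


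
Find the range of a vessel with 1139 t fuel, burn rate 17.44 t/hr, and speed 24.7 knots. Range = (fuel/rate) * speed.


Formula: endurance = fuel / rate; range = endurance * speed
Step 1 — endurance = 1139 / 17.44 = 65.3096 hours
Step 2 — range = 65.3096 * 24.7 ≈ 1613.1 nautical miles (5 s.f.)

1613.1 NM


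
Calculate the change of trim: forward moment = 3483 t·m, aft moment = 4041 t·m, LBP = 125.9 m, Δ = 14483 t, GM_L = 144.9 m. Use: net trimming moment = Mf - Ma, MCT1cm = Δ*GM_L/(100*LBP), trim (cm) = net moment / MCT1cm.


Formula: net trimming moment = Mf - Ma; MCT1cm = Δ*GM_L/(100*LBP); trim = net moment / MCT1cm
Step 1 — net trimming moment = 3483 - 4041 = -558 t·m
Step 2 — MCT1cm = 14483 * 144.9 / (100 * 125.9) = 166.6868 t·m/cm
Step 3 — trim = -558 / 166.6868 ≈ -3.3476 cm (5 s.f.)

-3.3476 cm


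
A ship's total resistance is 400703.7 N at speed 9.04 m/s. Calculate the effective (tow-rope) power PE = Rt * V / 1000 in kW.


Formula: PE = Rt * V / 1000 (kW)
Step 1 — PE (W) = 400703.7 * 9.04 = 3622361.448 W
Step 2 — PE (kW) = 3622361.448 / 1000 ≈ 3622.4 kW (5 s.f.)

3622.4 kW


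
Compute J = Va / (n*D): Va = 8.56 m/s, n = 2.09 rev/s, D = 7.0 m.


Formula: J = Va / (n * D)
Step 1 — n * D = 2.09 * 7.0 = 14.63
Step 2 — J = 8.56 / 14.63 ≈ 0.58510 (5 s.f.)

0.58510


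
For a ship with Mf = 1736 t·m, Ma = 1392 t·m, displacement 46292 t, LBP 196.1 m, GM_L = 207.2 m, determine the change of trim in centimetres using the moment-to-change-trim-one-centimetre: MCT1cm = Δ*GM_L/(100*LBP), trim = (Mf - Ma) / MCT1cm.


Formula: net trimming moment = Mf - Ma; MCT1cm = Δ*GM_L/(100*LBP); trim = net moment / MCT1cm
Step 1 — net trimming moment = 1736 - 1392 = 344 t·m
Step 2 — MCT1cm = 46292 * 207.2 / (100 * 196.1) = 489.123 t·m/cm
Step 3 — trim = 344 / 489.123 ≈ 0.70330 cm (5 s.f.)

0.70330 cm


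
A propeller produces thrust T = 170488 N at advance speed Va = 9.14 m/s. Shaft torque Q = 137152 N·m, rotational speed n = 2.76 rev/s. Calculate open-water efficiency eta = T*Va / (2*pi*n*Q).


Formula: eta = T * Va / (2 * pi * n * Q)
Step 1 — numerator = T * Va = 170488 * 9.14 = 1558260.32
Step 2 — 2 * pi * n = 2 * pi * 2.76 = 17.341591
Step 3 — denominator = 17.341591 * 137152 = 2378433.89
Step 4 — eta = 1558260.32 / 2378433.89 ≈ 0.65516 (5 s.f.)

0.65516


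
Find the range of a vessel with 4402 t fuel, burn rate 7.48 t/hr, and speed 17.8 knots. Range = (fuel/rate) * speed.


Formula: endurance = fuel / rate; range = endurance * speed
Step 1 — endurance = 4402 / 7.48 = 588.5027 hours
Step 2 — range = 588.5027 * 17.8 ≈ 10475 nautical miles (5 s.f.)

10475 NM


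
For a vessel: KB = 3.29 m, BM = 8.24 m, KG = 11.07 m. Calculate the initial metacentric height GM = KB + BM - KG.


Formula: GM = KB + BM - KG
Step 1 — KM = KB + BM = 3.29 + 8.24 = 11.53 m
Step 2 — GM = KM - KG = 11.53 - 11.07 = 0.46 m

0.46 m


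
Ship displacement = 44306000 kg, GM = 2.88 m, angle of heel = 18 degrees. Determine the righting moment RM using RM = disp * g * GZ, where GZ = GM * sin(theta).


Formula: GZ = GM * sin(theta); RM = disp * g * GZ
Step 1 — GZ = 2.88 * sin(18°) = 2.88 * 0.309017 = 0.889969 m
Step 2 — RM = 44306000 * 9.81 * 0.889969 ≈ 386820000 N·m (5 s.f.)

386820000 N·m


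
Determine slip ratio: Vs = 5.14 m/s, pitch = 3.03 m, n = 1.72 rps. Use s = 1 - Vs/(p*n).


Formula: s = 1 - Vs / (p * n)
Step 1 — p * n = 3.03 * 1.72 = 5.2116
Step 2 — Vs / (p*n) = 5.14 / 5.2116 = 0.986261 (6 d.p.)
Step 3 — s = 1 - 0.986261 = 0.013739

0.013739


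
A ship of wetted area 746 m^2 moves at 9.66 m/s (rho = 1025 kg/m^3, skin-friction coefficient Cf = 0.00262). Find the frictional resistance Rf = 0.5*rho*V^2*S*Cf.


Formula: Rf = 0.5 * rho * V^2 * S * Cf
Step 1 — V^2 = 9.66^2 = 93.3156
Step 2 — 0.5 * rho * V^2 = 0.5 * 1025 * 93.3156 = 47824.245
Step 3 — Rf = 47824.245 * 746 * 0.00262 ≈ 93473 N (5 s.f.)

93473 N


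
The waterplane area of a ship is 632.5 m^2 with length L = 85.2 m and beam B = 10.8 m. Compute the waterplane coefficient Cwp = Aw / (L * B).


Formula: Cwp = Aw / (L * B)
Step 1 — L * B = 85.2 * 10.8 = 920.16 m^2
Step 2 — Cwp = 632.5 / 920.16 ≈ 0.68738 (5 s.f.)

0.68738


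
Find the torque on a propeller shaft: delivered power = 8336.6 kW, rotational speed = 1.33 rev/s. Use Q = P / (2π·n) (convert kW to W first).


Formula: Q = P_W / (2 * pi * n)
Step 1 — P_W = 8336.6 kW * 1000 = 8336600.0 W
Step 2 — 2 * pi * n = 2 * pi * 1.33 = 8.356636
Step 3 — Q = 8336600.0 / 8.356636 ≈ 997600 N·m (5 s.f.)

997600 N·m


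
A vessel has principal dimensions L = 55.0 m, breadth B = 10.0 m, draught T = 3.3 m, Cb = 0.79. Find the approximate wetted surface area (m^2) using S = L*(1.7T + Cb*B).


Formula: S = 1.7*L*T + V/T with V = Cb*L*B*T, i.e. S = L * (1.7*T + Cb*B)
Step 1 — 1.7*T = 1.7 * 3.3 = 5.61 m
Step 2 — Cb*B = 0.79 * 10.0 = 7.9 m
Step 3 — 1.7*T + Cb*B = 5.61 + 7.9 = 13.51 m
Step 4 — S = 55.0 * 13.51 ≈ 743.05 m^2 (5 s.f.)

743.05 m^2


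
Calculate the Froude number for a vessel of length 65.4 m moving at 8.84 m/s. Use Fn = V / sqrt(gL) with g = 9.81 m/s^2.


Formula: Fn = V / sqrt(g * L)
Step 1 — g * L = 9.81 * 65.4 = 641.574
Step 2 — sqrt(g * L) = sqrt(641.574) = 25.329311
Step 3 — Fn = 8.84 / 25.329311 ≈ 0.34900 (5 s.f.)

0.34900


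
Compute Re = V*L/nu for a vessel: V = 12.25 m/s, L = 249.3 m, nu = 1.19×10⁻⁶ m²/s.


Formula: Re = V * L / nu
Step 1 — V * L = 12.25 * 249.3 = 3053.925 m^2/s
Step 2 — Re = 3053.925 / 1.19e-6 = 2.57e+09

2.57e+09


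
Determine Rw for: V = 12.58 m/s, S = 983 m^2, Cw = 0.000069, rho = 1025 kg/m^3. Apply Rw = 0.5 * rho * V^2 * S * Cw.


Formula: Rw = 0.5 * rho * V^2 * S * Cw
Step 1 — V^2 = 12.58^2 = 158.2564
Step 2 — 0.5 * rho * V^2 = 0.5 * 1025 * 158.2564 = 81106.405
Step 3 — Rw = 81106.405 * 983 * 0.000069 ≈ 5501.2 N (5 s.f.)

5501.2 N


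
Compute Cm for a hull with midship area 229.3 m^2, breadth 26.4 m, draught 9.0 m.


Formula: Cm = Am / (B * T)
Step 1 — B * T = 26.4 * 9.0 = 237.6 m^2
Step 2 — Cm = 229.3 / 237.6 ≈ 0.96507 (5 s.f.)

0.96507


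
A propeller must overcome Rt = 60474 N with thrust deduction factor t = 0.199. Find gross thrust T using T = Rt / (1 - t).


Formula: T = Rt / (1 - t)
Step 1 — (1 - t) = 1 - 0.199 = 0.801
Step 2 — T = 60474 / 0.801 ≈ 75498 N (5 s.f.)

75498 N


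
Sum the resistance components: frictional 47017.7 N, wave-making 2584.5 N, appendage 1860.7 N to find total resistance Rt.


Formula: Rt = Rf + Rw + Ra
Substituting: Rt = 47017.7 + 2584.5 + 1860.7
Result: Rt = 51462.9 N

51462.9 N


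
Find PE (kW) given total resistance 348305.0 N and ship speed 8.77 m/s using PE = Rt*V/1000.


Formula: PE = Rt * V / 1000 (kW)
Step 1 — PE (W) = 348305.0 * 8.77 = 3054634.85 W
Step 2 — PE (kW) = 3054634.85 / 1000 ≈ 3054.6 kW (5 s.f.)

3054.6 kW


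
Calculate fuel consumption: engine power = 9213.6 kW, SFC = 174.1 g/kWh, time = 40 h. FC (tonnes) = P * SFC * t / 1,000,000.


Formula: FC (tonnes) = P * SFC * t / 1,000,000
Step 1 — P * SFC * t = 9213.6 * 174.1 * 40 = 64163510.4 g
Step 2 — FC (tonnes) = 64163510.4 / 1,000,000 ≈ 64.164 tonnes (5 s.f.)

64.164 tonnes


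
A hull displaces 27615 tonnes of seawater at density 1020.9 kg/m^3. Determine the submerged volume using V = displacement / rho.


Formula: V = mass / rho
Step 1 — convert tonnes to kg: 27615 t * 1000 = 27615000 kg
Step 2 — V = 27615000 / 1020.9 ≈ 27050 m^3 (5 s.f.)

27050 m^3


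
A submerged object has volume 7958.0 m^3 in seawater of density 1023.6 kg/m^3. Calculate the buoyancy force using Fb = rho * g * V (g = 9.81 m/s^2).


Formula: Fb = rho * g * V
Substituting: Fb = 1023.6 * 9.81 * 7958.0
Intermediate: 1023.6 * 9.81 = 10041.516
Result: Fb = 10041.516 * 7958.0 ≈ 79910000 N (5 s.f.)

79910000 N


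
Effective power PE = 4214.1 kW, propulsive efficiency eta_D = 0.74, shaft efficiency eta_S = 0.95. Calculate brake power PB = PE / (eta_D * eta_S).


Formula: PB = PE / (eta_D * eta_S)
Step 1 — combined efficiency = eta_D * eta_S = 0.74 * 0.95 = 0.703
Step 2 — PB = 4214.1 / 0.703 ≈ 5994.5 kW (5 s.f.)

5994.5 kW


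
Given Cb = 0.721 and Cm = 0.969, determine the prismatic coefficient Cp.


Formula: Cp = Cb / Cm
Substituting: Cp = 0.721 / 0.969
Result: Cp ≈ 0.74407 (5 s.f.)

0.74407


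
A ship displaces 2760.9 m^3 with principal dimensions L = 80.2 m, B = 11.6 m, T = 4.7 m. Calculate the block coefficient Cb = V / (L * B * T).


Formula: Cb = V / (L * B * T)
Step 1 — L * B * T = 80.2 * 11.6 * 4.7 = 4372.504 m^3
Step 2 — Cb = 2760.9 / 4372.504 ≈ 0.63142 (5 s.f.)

0.63142


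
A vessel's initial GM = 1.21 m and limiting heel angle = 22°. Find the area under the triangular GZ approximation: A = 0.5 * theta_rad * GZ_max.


Formula: GZ_max = GM * sin(theta); Area = 0.5 * theta_rad * GZ_max
Step 1 — GZ_max = 1.21 * sin(22°) = 1.21 * 0.374607 = 0.453274 m
Step 2 — theta_rad = 22 * pi/180 = 0.383972 rad
Step 3 — Area = 0.5 * 0.383972 * 0.453274 ≈ 0.087022 m·rad (5 s.f.)

0.087022 m·rad


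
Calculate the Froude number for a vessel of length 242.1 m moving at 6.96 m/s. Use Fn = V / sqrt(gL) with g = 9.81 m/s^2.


Formula: Fn = V / sqrt(g * L)
Step 1 — g * L = 9.81 * 242.1 = 2375.001
Step 2 — sqrt(g * L) = sqrt(2375.001) = 48.733982
Step 3 — Fn = 6.96 / 48.733982 ≈ 0.14282 (5 s.f.)

0.14282


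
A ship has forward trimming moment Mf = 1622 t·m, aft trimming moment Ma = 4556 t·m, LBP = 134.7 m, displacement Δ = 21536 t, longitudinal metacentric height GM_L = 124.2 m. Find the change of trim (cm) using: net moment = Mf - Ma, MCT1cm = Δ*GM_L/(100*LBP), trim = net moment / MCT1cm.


Formula: net trimming moment = Mf - Ma; MCT1cm = Δ*GM_L/(100*LBP); trim = net moment / MCT1cm
Step 1 — net trimming moment = 1622 - 4556 = -2934 t·m
Step 2 — MCT1cm = 21536 * 124.2 / (100 * 134.7) = 198.5725 t·m/cm
Step 3 — trim = -2934 / 198.5725 ≈ -14.775 cm (5 s.f.)

-14.775 cm


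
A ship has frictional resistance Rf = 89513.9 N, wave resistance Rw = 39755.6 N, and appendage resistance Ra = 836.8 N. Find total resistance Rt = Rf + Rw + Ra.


Formula: Rt = Rf + Rw + Ra
Substituting: Rt = 89513.9 + 39755.6 + 836.8
Result: Rt = 130106.3 N

130106.3 N


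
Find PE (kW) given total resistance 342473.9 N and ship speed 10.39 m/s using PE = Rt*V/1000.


Formula: PE = Rt * V / 1000 (kW)
Step 1 — PE (W) = 342473.9 * 10.39 = 3558303.821 W
Step 2 — PE (kW) = 3558303.821 / 1000 ≈ 3558.3 kW (5 s.f.)

3558.3 kW


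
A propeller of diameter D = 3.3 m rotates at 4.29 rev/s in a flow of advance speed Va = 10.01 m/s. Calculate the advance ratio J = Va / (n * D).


Formula: J = Va / (n * D)
Step 1 — n * D = 4.29 * 3.3 = 14.157
Step 2 — J = 10.01 / 14.157 ≈ 0.70707 (5 s.f.)

0.70707


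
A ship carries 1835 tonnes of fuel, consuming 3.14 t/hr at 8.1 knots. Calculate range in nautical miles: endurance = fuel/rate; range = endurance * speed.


Formula: endurance = fuel / rate; range = endurance * speed
Step 1 — endurance = 1835 / 3.14 = 584.3949 hours
Step 2 — range = 584.3949 * 8.1 ≈ 4733.6 nautical miles (5 s.f.)

4733.6 NM


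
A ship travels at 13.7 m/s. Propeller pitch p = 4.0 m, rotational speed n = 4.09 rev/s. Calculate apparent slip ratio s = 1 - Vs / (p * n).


Formula: s = 1 - Vs / (p * n)
Step 1 — p * n = 4.0 * 4.09 = 16.36
Step 2 — Vs / (p*n) = 13.7 / 16.36 = 0.837408 (6 d.p.)
Step 3 — s = 1 - 0.837408 = 0.162592

0.162592


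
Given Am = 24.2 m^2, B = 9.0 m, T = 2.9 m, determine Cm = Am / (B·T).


Formula: Cm = Am / (B * T)
Step 1 — B * T = 9.0 * 2.9 = 26.1 m^2
Step 2 — Cm = 24.2 / 26.1 ≈ 0.92720 (5 s.f.)

0.92720


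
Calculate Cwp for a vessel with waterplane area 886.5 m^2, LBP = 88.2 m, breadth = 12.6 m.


Formula: Cwp = Aw / (L * B)
Step 1 — L * B = 88.2 * 12.6 = 1111.32 m^2
Step 2 — Cwp = 886.5 / 1111.32 ≈ 0.79770 (5 s.f.)

0.79770


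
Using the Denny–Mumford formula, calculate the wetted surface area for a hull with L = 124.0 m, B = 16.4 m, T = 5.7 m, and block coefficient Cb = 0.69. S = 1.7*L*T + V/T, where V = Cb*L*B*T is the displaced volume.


Formula: S = 1.7*L*T + V/T with V = Cb*L*B*T, i.e. S = L * (1.7*T + Cb*B)
Step 1 — 1.7*T = 1.7 * 5.7 = 9.69 m
Step 2 — Cb*B = 0.69 * 16.4 = 11.316 m
Step 3 — 1.7*T + Cb*B = 9.69 + 11.316 = 21.006 m
Step 4 — S = 124.0 * 21.006 ≈ 2604.7 m^2 (5 s.f.)

2604.7 m^2


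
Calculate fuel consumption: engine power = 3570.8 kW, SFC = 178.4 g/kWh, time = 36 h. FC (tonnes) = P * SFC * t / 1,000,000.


Formula: FC (tonnes) = P * SFC * t / 1,000,000
Step 1 — P * SFC * t = 3570.8 * 178.4 * 36 = 22933105.92 g
Step 2 — FC (tonnes) = 22933105.92 / 1,000,000 ≈ 22.933 tonnes (5 s.f.)

22.933 tonnes


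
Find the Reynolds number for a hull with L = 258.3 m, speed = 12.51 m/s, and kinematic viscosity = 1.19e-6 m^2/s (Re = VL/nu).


Formula: Re = V * L / nu
Step 1 — V * L = 12.51 * 258.3 = 3231.333 m^2/s
Step 2 — Re = 3231.333 / 1.19e-6 = 2.72e+09

2.72e+09


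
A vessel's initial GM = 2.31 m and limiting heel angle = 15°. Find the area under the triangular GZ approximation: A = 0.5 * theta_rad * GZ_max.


Formula: GZ_max = GM * sin(theta); Area = 0.5 * theta_rad * GZ_max
Step 1 — GZ_max = 2.31 * sin(15°) = 2.31 * 0.258819 = 0.597872 m
Step 2 — theta_rad = 15 * pi/180 = 0.261799 rad
Step 3 — Area = 0.5 * 0.261799 * 0.597872 ≈ 0.078261 m·rad (5 s.f.)

0.078261 m·rad


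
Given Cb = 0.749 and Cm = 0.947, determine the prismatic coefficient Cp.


Formula: Cp = Cb / Cm
Substituting: Cp = 0.749 / 0.947
Result: Cp ≈ 0.79092 (5 s.f.)

0.79092


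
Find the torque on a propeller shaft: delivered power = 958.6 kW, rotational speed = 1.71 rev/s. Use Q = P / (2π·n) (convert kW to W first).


Formula: Q = P_W / (2 * pi * n)
Step 1 — P_W = 958.6 kW * 1000 = 958600.0 W
Step 2 — 2 * pi * n = 2 * pi * 1.71 = 10.744247
Step 3 — Q = 958600.0 / 10.744247 ≈ 89220 N·m (5 s.f.)

89220 N·m


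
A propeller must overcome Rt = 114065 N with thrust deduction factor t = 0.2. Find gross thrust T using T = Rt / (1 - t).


Formula: T = Rt / (1 - t)
Step 1 — (1 - t) = 1 - 0.2 = 0.8
Step 2 — T = 114065 / 0.8 ≈ 142580 N (5 s.f.)

142580 N


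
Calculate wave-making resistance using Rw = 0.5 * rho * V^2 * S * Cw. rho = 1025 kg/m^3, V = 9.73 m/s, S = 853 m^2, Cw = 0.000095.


Formula: Rw = 0.5 * rho * V^2 * S * Cw
Step 1 — V^2 = 9.73^2 = 94.6729
Step 2 — 0.5 * rho * V^2 = 0.5 * 1025 * 94.6729 = 48519.86125
Step 3 — Rw = 48519.86125 * 853 * 0.000095 ≈ 3931.8 N (5 s.f.)

3931.8 N


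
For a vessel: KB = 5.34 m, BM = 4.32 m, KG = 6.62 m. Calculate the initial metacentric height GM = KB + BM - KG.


Formula: GM = KB + BM - KG
Step 1 — KM = KB + BM = 5.34 + 4.32 = 9.66 m
Step 2 — GM = KM - KG = 9.66 - 6.62 = 3.04 m

3.04 m


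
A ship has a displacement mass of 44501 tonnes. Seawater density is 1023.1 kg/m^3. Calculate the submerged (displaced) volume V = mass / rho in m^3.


Formula: V = mass / rho
Step 1 — convert tonnes to kg: 44501 t * 1000 = 44501000 kg
Step 2 — V = 44501000 / 1023.1 ≈ 43496 m^3 (5 s.f.)

43496 m^3


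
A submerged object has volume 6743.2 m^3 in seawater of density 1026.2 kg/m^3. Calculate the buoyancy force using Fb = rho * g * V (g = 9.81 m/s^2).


Formula: Fb = rho * g * V
Substituting: Fb = 1026.2 * 9.81 * 6743.2
Intermediate: 1026.2 * 9.81 = 10067.022
Result: Fb = 10067.022 * 6743.2 ≈ 67884000 N (5 s.f.)

67884000 N


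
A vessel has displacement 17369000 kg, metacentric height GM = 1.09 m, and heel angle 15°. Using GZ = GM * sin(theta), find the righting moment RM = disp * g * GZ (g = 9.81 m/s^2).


Formula: GZ = GM * sin(theta); RM = disp * g * GZ
Step 1 — GZ = 1.09 * sin(15°) = 1.09 * 0.258819 = 0.282113 m
Step 2 — RM = 17369000 * 9.81 * 0.282113 ≈ 48069000 N·m (5 s.f.)

48069000 N·m


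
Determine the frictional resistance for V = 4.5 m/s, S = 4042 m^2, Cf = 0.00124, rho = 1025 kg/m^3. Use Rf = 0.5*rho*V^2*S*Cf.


Formula: Rf = 0.5 * rho * V^2 * S * Cf
Step 1 — V^2 = 4.5^2 = 20.25
Step 2 — 0.5 * rho * V^2 = 0.5 * 1025 * 20.25 = 10378.125
Step 3 — Rf = 10378.125 * 4042 * 0.00124 ≈ 52016 N (5 s.f.)

52016 N


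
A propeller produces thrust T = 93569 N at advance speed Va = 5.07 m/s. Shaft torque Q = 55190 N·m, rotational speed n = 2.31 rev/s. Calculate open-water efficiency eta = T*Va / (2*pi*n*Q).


Formula: eta = T * Va / (2 * pi * n * Q)
Step 1 — numerator = T * Va = 93569 * 5.07 = 474394.83
Step 2 — 2 * pi * n = 2 * pi * 2.31 = 14.514158
Step 3 — denominator = 14.514158 * 55190 = 801036.38
Step 4 — eta = 474394.83 / 801036.38 ≈ 0.59223 (5 s.f.)

0.59223


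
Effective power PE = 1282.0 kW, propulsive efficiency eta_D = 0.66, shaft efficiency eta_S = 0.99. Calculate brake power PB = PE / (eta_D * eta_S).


Formula: PB = PE / (eta_D * eta_S)
Step 1 — combined efficiency = eta_D * eta_S = 0.66 * 0.99 = 0.6534
Step 2 — PB = 1282.0 / 0.6534 ≈ 1962.0 kW (5 s.f.)

1962.0 kW


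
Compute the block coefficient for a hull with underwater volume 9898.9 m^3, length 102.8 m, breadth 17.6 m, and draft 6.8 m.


Formula: Cb = V / (L * B * T)
Step 1 — L * B * T = 102.8 * 17.6 * 6.8 = 12303.104 m^3
Step 2 — Cb = 9898.9 / 12303.104 ≈ 0.80459 (5 s.f.)

0.80459


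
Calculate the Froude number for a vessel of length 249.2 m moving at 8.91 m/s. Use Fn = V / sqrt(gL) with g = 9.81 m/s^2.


Formula: Fn = V / sqrt(g * L)
Step 1 — g * L = 9.81 * 249.2 = 2444.652
Step 2 — sqrt(g * L) = sqrt(2444.652) = 49.443422
Step 3 — Fn = 8.91 / 49.443422 ≈ 0.18021 (5 s.f.)

0.18021


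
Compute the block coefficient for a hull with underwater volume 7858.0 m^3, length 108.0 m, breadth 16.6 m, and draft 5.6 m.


Formula: Cb = V / (L * B * T)
Step 1 — L * B * T = 108.0 * 16.6 * 5.6 = 10039.68 m^3
Step 2 — Cb = 7858.0 / 10039.68 ≈ 0.78269 (5 s.f.)

0.78269


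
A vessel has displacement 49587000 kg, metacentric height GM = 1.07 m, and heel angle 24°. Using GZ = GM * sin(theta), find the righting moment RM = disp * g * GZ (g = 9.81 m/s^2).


Formula: GZ = GM * sin(theta); RM = disp * g * GZ
Step 1 — GZ = 1.07 * sin(24°) = 1.07 * 0.406737 = 0.435209 m
Step 2 — RM = 49587000 * 9.81 * 0.435209 ≈ 211710000 N·m (5 s.f.)

211710000 N·m


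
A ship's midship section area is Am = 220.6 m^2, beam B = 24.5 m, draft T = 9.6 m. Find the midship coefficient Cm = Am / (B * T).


Formula: Cm = Am / (B * T)
Step 1 — B * T = 24.5 * 9.6 = 235.2 m^2
Step 2 — Cm = 220.6 / 235.2 ≈ 0.93793 (5 s.f.)

0.93793


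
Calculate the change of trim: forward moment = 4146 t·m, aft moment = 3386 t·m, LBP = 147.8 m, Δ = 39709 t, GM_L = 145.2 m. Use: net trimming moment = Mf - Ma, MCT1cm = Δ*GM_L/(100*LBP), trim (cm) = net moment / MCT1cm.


Formula: net trimming moment = Mf - Ma; MCT1cm = Δ*GM_L/(100*LBP); trim = net moment / MCT1cm
Step 1 — net trimming moment = 4146 - 3386 = 760 t·m
Step 2 — MCT1cm = 39709 * 145.2 / (100 * 147.8) = 390.1047 t·m/cm
Step 3 — trim = 760 / 390.1047 ≈ 1.9482 cm (5 s.f.)

1.9482 cm


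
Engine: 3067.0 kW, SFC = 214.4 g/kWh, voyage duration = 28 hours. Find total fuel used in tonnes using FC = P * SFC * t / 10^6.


Formula: FC (tonnes) = P * SFC * t / 1,000,000
Step 1 — P * SFC * t = 3067.0 * 214.4 * 28 = 18411814.4 g
Step 2 — FC (tonnes) = 18411814.4 / 1,000,000 ≈ 18.412 tonnes (5 s.f.)

18.412 tonnes


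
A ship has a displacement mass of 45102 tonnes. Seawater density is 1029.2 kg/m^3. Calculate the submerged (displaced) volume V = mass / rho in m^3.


Formula: V = mass / rho
Step 1 — convert tonnes to kg: 45102 t * 1000 = 45102000 kg
Step 2 — V = 45102000 / 1029.2 ≈ 43822 m^3 (5 s.f.)

43822 m^3


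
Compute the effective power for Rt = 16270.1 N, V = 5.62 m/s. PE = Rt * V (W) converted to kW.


Formula: PE = Rt * V / 1000 (kW)
Step 1 — PE (W) = 16270.1 * 5.62 = 91437.962 W
Step 2 — PE (kW) = 91437.962 / 1000 ≈ 91.438 kW (5 s.f.)

91.438 kW


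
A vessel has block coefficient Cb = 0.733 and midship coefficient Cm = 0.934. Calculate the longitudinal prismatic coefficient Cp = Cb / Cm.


Formula: Cp = Cb / Cm
Substituting: Cp = 0.733 / 0.934
Result: Cp ≈ 0.78480 (5 s.f.)

0.78480


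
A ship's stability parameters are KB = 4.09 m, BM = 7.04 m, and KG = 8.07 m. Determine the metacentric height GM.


Formula: GM = KB + BM - KG
Step 1 — KM = KB + BM = 4.09 + 7.04 = 11.13 m
Step 2 — GM = KM - KG = 11.13 - 8.07 = 3.06 m

3.06 m


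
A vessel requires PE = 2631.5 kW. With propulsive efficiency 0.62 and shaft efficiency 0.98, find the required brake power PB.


Formula: PB = PE / (eta_D * eta_S)
Step 1 — combined efficiency = eta_D * eta_S = 0.62 * 0.98 = 0.6076
Step 2 — PB = 2631.5 / 0.6076 ≈ 4331.0 kW (5 s.f.)

4331.0 kW


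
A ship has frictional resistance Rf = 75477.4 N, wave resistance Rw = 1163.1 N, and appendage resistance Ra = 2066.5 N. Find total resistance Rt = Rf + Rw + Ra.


Formula: Rt = Rf + Rw + Ra
Substituting: Rt = 75477.4 + 1163.1 + 2066.5
Result: Rt = 78707.0 N

78707.0 N


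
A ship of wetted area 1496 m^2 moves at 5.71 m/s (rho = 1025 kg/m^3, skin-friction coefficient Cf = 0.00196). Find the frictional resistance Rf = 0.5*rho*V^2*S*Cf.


Formula: Rf = 0.5 * rho * V^2 * S * Cf
Step 1 — V^2 = 5.71^2 = 32.6041
Step 2 — 0.5 * rho * V^2 = 0.5 * 1025 * 32.6041 = 16709.60125
Step 3 — Rf = 16709.60125 * 1496 * 0.00196 ≈ 48995 N (5 s.f.)

48995 N


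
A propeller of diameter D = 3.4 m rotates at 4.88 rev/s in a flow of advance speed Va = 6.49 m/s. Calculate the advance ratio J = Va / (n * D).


Formula: J = Va / (n * D)
Step 1 — n * D = 4.88 * 3.4 = 16.592
Step 2 — J = 6.49 / 16.592 ≈ 0.39115 (5 s.f.)

0.39115


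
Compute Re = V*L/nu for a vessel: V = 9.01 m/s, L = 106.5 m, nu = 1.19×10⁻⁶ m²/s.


Formula: Re = V * L / nu
Step 1 — V * L = 9.01 * 106.5 = 959.565 m^2/s
Step 2 — Re = 959.565 / 1.19e-6 = 8.06e+08

8.06e+08


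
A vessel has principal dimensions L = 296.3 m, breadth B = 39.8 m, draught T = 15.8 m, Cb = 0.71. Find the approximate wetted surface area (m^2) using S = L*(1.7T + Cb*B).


Formula: S = 1.7*L*T + V/T with V = Cb*L*B*T, i.e. S = L * (1.7*T + Cb*B)
Step 1 — 1.7*T = 1.7 * 15.8 = 26.86 m
Step 2 — Cb*B = 0.71 * 39.8 = 28.258 m
Step 3 — 1.7*T + Cb*B = 26.86 + 28.258 = 55.118 m
Step 4 — S = 296.3 * 55.118 ≈ 16331 m^2 (5 s.f.)

16331 m^2


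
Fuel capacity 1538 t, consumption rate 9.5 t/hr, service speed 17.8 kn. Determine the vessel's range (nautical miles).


Formula: endurance = fuel / rate; range = endurance * speed
Step 1 — endurance = 1538 / 9.5 = 161.8947 hours
Step 2 — range = 161.8947 * 17.8 ≈ 2881.7 nautical miles (5 s.f.)

2881.7 NM


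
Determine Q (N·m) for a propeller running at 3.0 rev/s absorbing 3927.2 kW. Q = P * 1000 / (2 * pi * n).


Formula: Q = P_W / (2 * pi * n)
Step 1 — P_W = 3927.2 kW * 1000 = 3927200.0 W
Step 2 — 2 * pi * n = 2 * pi * 3.0 = 18.849556
Step 3 — Q = 3927200.0 / 18.849556 ≈ 208340 N·m (5 s.f.)

208340 N·m


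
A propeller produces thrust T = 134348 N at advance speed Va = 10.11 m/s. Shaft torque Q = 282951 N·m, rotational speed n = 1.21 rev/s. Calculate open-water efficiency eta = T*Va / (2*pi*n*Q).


Formula: eta = T * Va / (2 * pi * n * Q)
Step 1 — numerator = T * Va = 134348 * 10.11 = 1358258.28
Step 2 — 2 * pi * n = 2 * pi * 1.21 = 7.602654
Step 3 — denominator = 7.602654 * 282951 = 2151178.55
Step 4 — eta = 1358258.28 / 2151178.55 ≈ 0.63140 (5 s.f.)

0.63140


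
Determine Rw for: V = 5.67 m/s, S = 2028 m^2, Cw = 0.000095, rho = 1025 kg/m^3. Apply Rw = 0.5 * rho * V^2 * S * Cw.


Formula: Rw = 0.5 * rho * V^2 * S * Cw
Step 1 — V^2 = 5.67^2 = 32.1489
Step 2 — 0.5 * rho * V^2 = 0.5 * 1025 * 32.1489 = 16476.31125
Step 3 — Rw = 16476.31125 * 2028 * 0.000095 ≈ 3174.3 N (5 s.f.)

3174.3 N


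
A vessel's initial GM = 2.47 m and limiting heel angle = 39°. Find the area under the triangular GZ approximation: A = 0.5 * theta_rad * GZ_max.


Formula: GZ_max = GM * sin(theta); Area = 0.5 * theta_rad * GZ_max
Step 1 — GZ_max = 2.47 * sin(39°) = 2.47 * 0.62932 = 1.55442 m
Step 2 — theta_rad = 39 * pi/180 = 0.680678 rad
Step 3 — Area = 0.5 * 0.680678 * 1.55442 ≈ 0.52903 m·rad (5 s.f.)

0.52903 m·rad


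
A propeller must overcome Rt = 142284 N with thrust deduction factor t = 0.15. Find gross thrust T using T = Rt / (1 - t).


Formula: T = Rt / (1 - t)
Step 1 — (1 - t) = 1 - 0.15 = 0.85
Step 2 — T = 142284 / 0.85 ≈ 167390 N (5 s.f.)

167390 N


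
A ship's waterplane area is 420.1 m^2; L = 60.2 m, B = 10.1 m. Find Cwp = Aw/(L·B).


Formula: Cwp = Aw / (L * B)
Step 1 — L * B = 60.2 * 10.1 = 608.02 m^2
Step 2 — Cwp = 420.1 / 608.02 ≈ 0.69093 (5 s.f.)

0.69093


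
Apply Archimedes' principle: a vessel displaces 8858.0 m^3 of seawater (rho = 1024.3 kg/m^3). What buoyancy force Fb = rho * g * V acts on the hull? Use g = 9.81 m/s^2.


Formula: Fb = rho * g * V
Substituting: Fb = 1024.3 * 9.81 * 8858.0
Intermediate: 1024.3 * 9.81 = 10048.383
Result: Fb = 10048.383 * 8858.0 ≈ 89009000 N (5 s.f.)

89009000 N


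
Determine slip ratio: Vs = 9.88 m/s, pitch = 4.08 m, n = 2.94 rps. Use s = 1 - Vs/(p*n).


Formula: s = 1 - Vs / (p * n)
Step 1 — p * n = 4.08 * 2.94 = 11.9952
Step 2 — Vs / (p*n) = 9.88 / 11.9952 = 0.823663 (6 d.p.)
Step 3 — s = 1 - 0.823663 = 0.176337

0.176337


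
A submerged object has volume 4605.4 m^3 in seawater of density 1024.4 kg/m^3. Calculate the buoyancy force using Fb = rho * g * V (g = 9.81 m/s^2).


Formula: Fb = rho * g * V
Substituting: Fb = 1024.4 * 9.81 * 4605.4
Intermediate: 1024.4 * 9.81 = 10049.364
Result: Fb = 10049.364 * 4605.4 ≈ 46281000 N (5 s.f.)

46281000 N


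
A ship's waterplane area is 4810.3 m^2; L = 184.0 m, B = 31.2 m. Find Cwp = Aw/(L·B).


Formula: Cwp = Aw / (L * B)
Step 1 — L * B = 184.0 * 31.2 = 5740.8 m^2
Step 2 — Cwp = 4810.3 / 5740.8 ≈ 0.83791 (5 s.f.)

0.83791


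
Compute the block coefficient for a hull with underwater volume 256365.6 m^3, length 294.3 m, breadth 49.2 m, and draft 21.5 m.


Formula: Cb = V / (L * B * T)
Step 1 — L * B * T = 294.3 * 49.2 * 21.5 = 311310.54 m^3
Step 2 — Cb = 256365.6 / 311310.54 ≈ 0.82350 (5 s.f.)

0.82350


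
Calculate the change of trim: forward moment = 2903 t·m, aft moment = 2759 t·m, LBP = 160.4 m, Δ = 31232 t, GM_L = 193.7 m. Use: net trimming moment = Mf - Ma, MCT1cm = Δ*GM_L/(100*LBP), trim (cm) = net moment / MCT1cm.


Formula: net trimming moment = Mf - Ma; MCT1cm = Δ*GM_L/(100*LBP); trim = net moment / MCT1cm
Step 1 — net trimming moment = 2903 - 2759 = 144 t·m
Step 2 — MCT1cm = 31232 * 193.7 / (100 * 160.4) = 377.1595 t·m/cm
Step 3 — trim = 144 / 377.1595 ≈ 0.38180 cm (5 s.f.)

0.38180 cm


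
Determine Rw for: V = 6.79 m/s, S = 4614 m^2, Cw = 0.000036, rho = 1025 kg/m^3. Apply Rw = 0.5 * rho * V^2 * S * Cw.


Formula: Rw = 0.5 * rho * V^2 * S * Cw
Step 1 — V^2 = 6.79^2 = 46.1041
Step 2 — 0.5 * rho * V^2 = 0.5 * 1025 * 46.1041 = 23628.35125
Step 3 — Rw = 23628.35125 * 4614 * 0.000036 ≈ 3924.8 N (5 s.f.)

3924.8 N


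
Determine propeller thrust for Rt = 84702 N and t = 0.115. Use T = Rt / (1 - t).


Formula: T = Rt / (1 - t)
Step 1 — (1 - t) = 1 - 0.115 = 0.885
Step 2 — T = 84702 / 0.885 ≈ 95708 N (5 s.f.)

95708 N


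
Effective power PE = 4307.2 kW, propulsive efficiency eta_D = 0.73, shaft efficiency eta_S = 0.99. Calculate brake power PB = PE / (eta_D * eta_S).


Formula: PB = PE / (eta_D * eta_S)
Step 1 — combined efficiency = eta_D * eta_S = 0.73 * 0.99 = 0.7227
Step 2 — PB = 4307.2 / 0.7227 ≈ 5959.9 kW (5 s.f.)

5959.9 kW


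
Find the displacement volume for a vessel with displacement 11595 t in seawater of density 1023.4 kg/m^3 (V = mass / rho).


Formula: V = mass / rho
Step 1 — convert tonnes to kg: 11595 t * 1000 = 11595000 kg
Step 2 — V = 11595000 / 1023.4 ≈ 11330 m^3 (5 s.f.)

11330 m^3


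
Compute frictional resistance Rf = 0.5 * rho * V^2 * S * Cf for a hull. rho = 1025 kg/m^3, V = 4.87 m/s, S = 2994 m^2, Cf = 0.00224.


Formula: Rf = 0.5 * rho * V^2 * S * Cf
Step 1 — V^2 = 4.87^2 = 23.7169
Step 2 — 0.5 * rho * V^2 = 0.5 * 1025 * 23.7169 = 12154.91125
Step 3 — Rf = 12154.91125 * 2994 * 0.00224 ≈ 81518 N (5 s.f.)

81518 N


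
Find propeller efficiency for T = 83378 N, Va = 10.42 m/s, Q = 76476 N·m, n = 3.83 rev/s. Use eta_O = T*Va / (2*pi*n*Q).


Formula: eta = T * Va / (2 * pi * n * Q)
Step 1 — numerator = T * Va = 83378 * 10.42 = 868798.76
Step 2 — 2 * pi * n = 2 * pi * 3.83 = 24.0646
Step 3 — denominator = 24.0646 * 76476 = 1840364.35
Step 4 — eta = 868798.76 / 1840364.35 ≈ 0.47208 (5 s.f.)

0.47208


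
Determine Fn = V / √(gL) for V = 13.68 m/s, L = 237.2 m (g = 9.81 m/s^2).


Formula: Fn = V / sqrt(g * L)
Step 1 — g * L = 9.81 * 237.2 = 2326.932
Step 2 — sqrt(g * L) = sqrt(2326.932) = 48.238284
Step 3 — Fn = 13.68 / 48.238284 ≈ 0.28359 (5 s.f.)

0.28359


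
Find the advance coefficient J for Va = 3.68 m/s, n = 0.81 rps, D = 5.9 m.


Formula: J = Va / (n * D)
Step 1 — n * D = 0.81 * 5.9 = 4.779
Step 2 — J = 3.68 / 4.779 ≈ 0.77004 (5 s.f.)

0.77004


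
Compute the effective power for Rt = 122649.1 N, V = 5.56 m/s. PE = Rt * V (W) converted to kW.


Formula: PE = Rt * V / 1000 (kW)
Step 1 — PE (W) = 122649.1 * 5.56 = 681928.996 W
Step 2 — PE (kW) = 681928.996 / 1000 ≈ 681.93 kW (5 s.f.)

681.93 kW


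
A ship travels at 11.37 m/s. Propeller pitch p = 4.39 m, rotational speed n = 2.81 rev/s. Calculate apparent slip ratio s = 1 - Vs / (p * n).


Formula: s = 1 - Vs / (p * n)
Step 1 — p * n = 4.39 * 2.81 = 12.3359
Step 2 — Vs / (p*n) = 11.37 / 12.3359 = 0.9217 (6 d.p.)
Step 3 — s = 1 - 0.9217 = 0.0783

0.0783


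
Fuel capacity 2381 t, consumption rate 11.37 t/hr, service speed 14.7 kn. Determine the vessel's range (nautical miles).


Formula: endurance = fuel / rate; range = endurance * speed
Step 1 — endurance = 2381 / 11.37 = 209.4107 hours
Step 2 — range = 209.4107 * 14.7 ≈ 3078.3 nautical miles (5 s.f.)

3078.3 NM


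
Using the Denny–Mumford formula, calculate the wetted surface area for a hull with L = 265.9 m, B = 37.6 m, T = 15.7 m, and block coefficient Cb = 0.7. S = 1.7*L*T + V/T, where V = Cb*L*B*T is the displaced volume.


Formula: S = 1.7*L*T + V/T with V = Cb*L*B*T, i.e. S = L * (1.7*T + Cb*B)
Step 1 — 1.7*T = 1.7 * 15.7 = 26.69 m
Step 2 — Cb*B = 0.7 * 37.6 = 26.32 m
Step 3 — 1.7*T + Cb*B = 26.69 + 26.32 = 53.01 m
Step 4 — S = 265.9 * 53.01 ≈ 14095 m^2 (5 s.f.)

14095 m^2


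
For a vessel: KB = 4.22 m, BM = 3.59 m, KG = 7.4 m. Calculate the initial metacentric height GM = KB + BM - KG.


Formula: GM = KB + BM - KG
Step 1 — KM = KB + BM = 4.22 + 3.59 = 7.81 m
Step 2 — GM = KM - KG = 7.81 - 7.4 = 0.41 m

0.41 m


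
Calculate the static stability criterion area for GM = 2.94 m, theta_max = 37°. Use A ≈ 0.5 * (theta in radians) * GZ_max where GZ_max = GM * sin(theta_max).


Formula: GZ_max = GM * sin(theta); Area = 0.5 * theta_rad * GZ_max
Step 1 — GZ_max = 2.94 * sin(37°) = 2.94 * 0.601815 = 1.769336 m
Step 2 — theta_rad = 37 * pi/180 = 0.645772 rad
Step 3 — Area = 0.5 * 0.645772 * 1.769336 ≈ 0.57129 m·rad (5 s.f.)

0.57129 m·rad


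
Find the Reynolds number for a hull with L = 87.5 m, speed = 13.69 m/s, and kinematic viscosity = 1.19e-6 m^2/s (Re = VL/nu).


Formula: Re = V * L / nu
Step 1 — V * L = 13.69 * 87.5 = 1197.875 m^2/s
Step 2 — Re = 1197.875 / 1.19e-6 = 1.01e+09

1.01e+09


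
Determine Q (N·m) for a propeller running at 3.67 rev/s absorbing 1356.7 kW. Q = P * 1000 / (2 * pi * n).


Formula: Q = P_W / (2 * pi * n)
Step 1 — P_W = 1356.7 kW * 1000 = 1356700.0 W
Step 2 — 2 * pi * n = 2 * pi * 3.67 = 23.05929
Step 3 — Q = 1356700.0 / 23.05929 ≈ 58835 N·m (5 s.f.)

58835 N·m


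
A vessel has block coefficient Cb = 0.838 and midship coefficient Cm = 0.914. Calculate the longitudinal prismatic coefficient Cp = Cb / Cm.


Formula: Cp = Cb / Cm
Substituting: Cp = 0.838 / 0.914
Result: Cp ≈ 0.91685 (5 s.f.)

0.91685


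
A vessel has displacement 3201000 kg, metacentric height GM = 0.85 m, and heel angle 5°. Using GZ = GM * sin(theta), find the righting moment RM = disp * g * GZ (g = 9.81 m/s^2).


Formula: GZ = GM * sin(theta); RM = disp * g * GZ
Step 1 — GZ = 0.85 * sin(5°) = 0.85 * 0.087156 = 0.074083 m
Step 2 — RM = 3201000 * 9.81 * 0.074083 ≈ 2326300 N·m (5 s.f.)

2326300 N·m


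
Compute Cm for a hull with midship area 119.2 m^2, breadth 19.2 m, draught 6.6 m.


Formula: Cm = Am / (B * T)
Step 1 — B * T = 19.2 * 6.6 = 126.72 m^2
Step 2 — Cm = 119.2 / 126.72 ≈ 0.94066 (5 s.f.)

0.94066


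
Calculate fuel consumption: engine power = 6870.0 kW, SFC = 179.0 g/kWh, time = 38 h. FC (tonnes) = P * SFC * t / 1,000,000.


Formula: FC (tonnes) = P * SFC * t / 1,000,000
Step 1 — P * SFC * t = 6870.0 * 179.0 * 38 = 46729740.0 g
Step 2 — FC (tonnes) = 46729740.0 / 1,000,000 ≈ 46.730 tonnes (5 s.f.)

46.730 tonnes


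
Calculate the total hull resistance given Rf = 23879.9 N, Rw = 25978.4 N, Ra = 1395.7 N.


Formula: Rt = Rf + Rw + Ra
Substituting: Rt = 23879.9 + 25978.4 + 1395.7
Result: Rt = 51254.0 N

51254.0 N


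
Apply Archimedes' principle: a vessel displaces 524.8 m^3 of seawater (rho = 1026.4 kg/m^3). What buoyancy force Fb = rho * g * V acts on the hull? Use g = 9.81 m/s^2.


Formula: Fb = rho * g * V
Substituting: Fb = 1026.4 * 9.81 * 524.8
Intermediate: 1026.4 * 9.81 = 10068.984
Result: Fb = 10068.984 * 524.8 ≈ 5284200 N (5 s.f.)

5284200 N


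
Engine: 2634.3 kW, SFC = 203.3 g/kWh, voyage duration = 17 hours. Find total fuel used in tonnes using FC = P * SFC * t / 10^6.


Formula: FC (tonnes) = P * SFC * t / 1,000,000
Step 1 — P * SFC * t = 2634.3 * 203.3 * 17 = 9104404.23 g
Step 2 — FC (tonnes) = 9104404.23 / 1,000,000 ≈ 9.1044 tonnes (5 s.f.)

9.1044 tonnes


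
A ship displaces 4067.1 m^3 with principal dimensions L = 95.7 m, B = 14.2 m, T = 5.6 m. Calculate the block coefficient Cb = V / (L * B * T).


Formula: Cb = V / (L * B * T)
Step 1 — L * B * T = 95.7 * 14.2 * 5.6 = 7610.064 m^3
Step 2 — Cb = 4067.1 / 7610.064 ≈ 0.53444 (5 s.f.)

0.53444


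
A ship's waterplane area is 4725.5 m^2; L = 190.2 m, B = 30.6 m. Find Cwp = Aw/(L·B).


Formula: Cwp = Aw / (L * B)
Step 1 — L * B = 190.2 * 30.6 = 5820.12 m^2
Step 2 — Cwp = 4725.5 / 5820.12 ≈ 0.81192 (5 s.f.)

0.81192


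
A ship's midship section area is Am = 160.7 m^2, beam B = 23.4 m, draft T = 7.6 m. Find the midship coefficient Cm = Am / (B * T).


Formula: Cm = Am / (B * T)
Step 1 — B * T = 23.4 * 7.6 = 177.84 m^2
Step 2 — Cm = 160.7 / 177.84 ≈ 0.90362 (5 s.f.)

0.90362


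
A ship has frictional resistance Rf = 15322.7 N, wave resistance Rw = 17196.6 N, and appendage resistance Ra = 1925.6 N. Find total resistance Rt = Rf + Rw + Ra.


Formula: Rt = Rf + Rw + Ra
Substituting: Rt = 15322.7 + 17196.6 + 1925.6
Result: Rt = 34444.9 N

34444.9 N


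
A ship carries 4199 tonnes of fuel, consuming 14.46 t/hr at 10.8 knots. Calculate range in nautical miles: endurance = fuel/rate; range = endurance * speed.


Formula: endurance = fuel / rate; range = endurance * speed
Step 1 — endurance = 4199 / 14.46 = 290.3873 hours
Step 2 — range = 290.3873 * 10.8 ≈ 3136.2 nautical miles (5 s.f.)

3136.2 NM


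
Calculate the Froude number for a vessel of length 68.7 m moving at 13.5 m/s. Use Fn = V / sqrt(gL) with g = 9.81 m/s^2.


Formula: Fn = V / sqrt(g * L)
Step 1 — g * L = 9.81 * 68.7 = 673.947
Step 2 — sqrt(g * L) = sqrt(673.947) = 25.960489
Step 3 — Fn = 13.5 / 25.960489 ≈ 0.52002 (5 s.f.)

0.52002


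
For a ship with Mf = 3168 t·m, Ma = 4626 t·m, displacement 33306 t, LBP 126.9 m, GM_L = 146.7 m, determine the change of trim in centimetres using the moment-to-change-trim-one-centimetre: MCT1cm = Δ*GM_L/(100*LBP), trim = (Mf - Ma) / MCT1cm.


Formula: net trimming moment = Mf - Ma; MCT1cm = Δ*GM_L/(100*LBP); trim = net moment / MCT1cm
Step 1 — net trimming moment = 3168 - 4626 = -1458 t·m
Step 2 — MCT1cm = 33306 * 146.7 / (100 * 126.9) = 385.0268 t·m/cm
Step 3 — trim = -1458 / 385.0268 ≈ -3.7867 cm (5 s.f.)

-3.7867 cm


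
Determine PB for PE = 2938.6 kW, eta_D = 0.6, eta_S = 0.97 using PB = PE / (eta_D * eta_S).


Formula: PB = PE / (eta_D * eta_S)
Step 1 — combined efficiency = eta_D * eta_S = 0.6 * 0.97 = 0.582
Step 2 — PB = 2938.6 / 0.582 ≈ 5049.1 kW (5 s.f.)

5049.1 kW


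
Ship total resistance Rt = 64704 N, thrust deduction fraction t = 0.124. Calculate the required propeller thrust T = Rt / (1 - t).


Formula: T = Rt / (1 - t)
Step 1 — (1 - t) = 1 - 0.124 = 0.876
Step 2 — T = 64704 / 0.876 ≈ 73863 N (5 s.f.)

73863 N
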